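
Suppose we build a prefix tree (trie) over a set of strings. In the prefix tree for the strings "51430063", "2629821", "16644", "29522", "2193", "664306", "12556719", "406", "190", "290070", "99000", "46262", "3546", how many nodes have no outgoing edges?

13

A leaf is a node with no children — equivalently, the end of a word that is not a proper prefix of any other stored word.
Those words: "12556719", "16644", "190", "2193", "2629821", "290070", "29522", "3546", "406", "46262", "51430063", "664306", "99000"
Leaf count: 13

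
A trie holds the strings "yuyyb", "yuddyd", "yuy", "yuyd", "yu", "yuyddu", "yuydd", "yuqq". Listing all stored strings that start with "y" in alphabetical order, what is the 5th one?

yuyd

Words with prefix "y", in lexicographic order: "yu", "yuddyd", "yuqq", "yuy", "yuyd", "yuydd", "yuyddu", "yuyyb"
Position 5: yuyd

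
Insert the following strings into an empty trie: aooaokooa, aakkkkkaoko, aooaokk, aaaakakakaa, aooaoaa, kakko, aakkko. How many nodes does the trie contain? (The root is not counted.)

37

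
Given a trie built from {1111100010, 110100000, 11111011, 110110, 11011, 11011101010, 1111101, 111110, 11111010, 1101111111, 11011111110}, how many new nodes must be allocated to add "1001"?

3

Walking "1001" from the root, the first 1 characters ("1") follow existing edges; "0" is the first miss.
So 4 − 1 = 3 new nodes.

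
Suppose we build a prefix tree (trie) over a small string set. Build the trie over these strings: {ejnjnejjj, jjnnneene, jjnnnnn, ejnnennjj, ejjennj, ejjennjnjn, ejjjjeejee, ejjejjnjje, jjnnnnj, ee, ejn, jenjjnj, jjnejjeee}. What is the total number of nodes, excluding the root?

61

Insert word by word; a character creates a node only if that edge doesn't already exist:
  "ejnjnejjj" → 9 new (e, j, n, j, n, e, j, j, j)
  "jjnnneene" → 9 new (j, j, n, n, n, e, e, n, e)
  "jjnnnnn" → prefix "jjnnn" already present; 2 new (n, n)
  "ejnnennjj" → prefix "ejn" already present; 6 new (n, e, n, n, j, j)
  "ejjennj" → prefix "ej" already present; 5 new (j, e, n, n, j)
  "ejjennjnjn" → prefix "ejjennj" already present; 3 new (n, j, n)
  "ejjjjeejee" → prefix "ejj" already present; 7 new (j, j, e, e, j, e, e)
  "ejjejjnjje" → prefix "ejje" already present; 6 new (j, j, n, j, j, e)
  "jjnnnnj" → prefix "jjnnnn" already present; 1 new (j)
  "ee" → prefix "e" already present; 1 new (e)
  "ejn" → prefix "ejn" already present; 0 new (none)
  "jenjjnj" → prefix "j" already present; 6 new (e, n, j, j, n, j)
  "jjnejjeee" → prefix "jjn" already present; 6 new (e, j, j, e, e, e)
Total nodes = 9 + 9 + 2 + 6 + 5 + 3 + 7 + 6 + 1 + 1 + 0 + 6 + 6 = 61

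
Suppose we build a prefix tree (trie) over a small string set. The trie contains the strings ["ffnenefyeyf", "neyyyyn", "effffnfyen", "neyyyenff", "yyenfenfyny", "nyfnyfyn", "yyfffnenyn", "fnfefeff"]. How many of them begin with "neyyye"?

1

Filter for entries beginning with "neyyye":
Matches: "neyyyenff"
Count: 1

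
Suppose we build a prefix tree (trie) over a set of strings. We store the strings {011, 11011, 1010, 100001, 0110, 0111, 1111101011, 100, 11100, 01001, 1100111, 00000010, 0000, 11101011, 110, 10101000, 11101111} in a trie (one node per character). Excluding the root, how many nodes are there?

52

Count nodes per top-level branch (shared prefixes stored once):
  '0'-branch (0000, 00000010, 01001, 011, 0110, 0111): 15 nodes
  '1'-branch (100, 100001, 1010, 10101000, 110, 1100111, 11011, 11100, 11101011, 11101111, 1111101011): 37 nodes
Sum: 52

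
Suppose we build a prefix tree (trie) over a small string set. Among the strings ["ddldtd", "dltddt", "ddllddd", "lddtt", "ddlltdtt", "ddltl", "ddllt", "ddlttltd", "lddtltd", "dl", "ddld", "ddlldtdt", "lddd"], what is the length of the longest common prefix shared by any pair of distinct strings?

The deepest shared node is where two words last agree before diverging.
"ddllddd" and "ddlldtdt" agree on "ddlld" (5 characters) before diverging; nothing deeper is shared.
Longest shared-prefix length: 5

5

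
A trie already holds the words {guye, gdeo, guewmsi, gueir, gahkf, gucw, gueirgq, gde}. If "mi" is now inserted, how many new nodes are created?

2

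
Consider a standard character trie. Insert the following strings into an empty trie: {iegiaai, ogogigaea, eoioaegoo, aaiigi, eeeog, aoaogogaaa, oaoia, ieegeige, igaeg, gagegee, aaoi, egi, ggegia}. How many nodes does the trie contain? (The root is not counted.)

74

For each word, the new-node count is its length minus the longest prefix already in the trie:
  "iegiaai" → 7 new (i, e, g, i, a, a, i)
  "ogogigaea" → 9 new (o, g, o, g, i, g, a, e, a)
  "eoioaegoo" → 9 new (e, o, i, o, a, e, g, o, o)
  "aaiigi" → 6 new (a, a, i, i, g, i)
  "eeeog" → prefix "e" already present; 4 new (e, e, o, g)
  "aoaogogaaa" → prefix "a" already present; 9 new (o, a, o, g, o, g, a, a, a)
  "oaoia" → prefix "o" already present; 4 new (a, o, i, a)
  "ieegeige" → prefix "ie" already present; 6 new (e, g, e, i, g, e)
  "igaeg" → prefix "i" already present; 4 new (g, a, e, g)
  "gagegee" → 7 new (g, a, g, e, g, e, e)
  "aaoi" → prefix "aa" already present; 2 new (o, i)
  "egi" → prefix "e" already present; 2 new (g, i)
  "ggegia" → prefix "g" already present; 5 new (g, e, g, i, a)
Total nodes = 7 + 9 + 9 + 6 + 4 + 9 + 4 + 6 + 4 + 7 + 2 + 2 + 5 = 74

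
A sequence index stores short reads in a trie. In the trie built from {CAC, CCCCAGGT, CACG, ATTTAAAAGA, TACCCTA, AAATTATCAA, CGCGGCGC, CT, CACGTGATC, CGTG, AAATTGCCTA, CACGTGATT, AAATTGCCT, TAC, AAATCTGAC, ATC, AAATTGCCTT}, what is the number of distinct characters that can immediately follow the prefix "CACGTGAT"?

Follow the path "CACGTGAT" to its node, then look at its outgoing edges.
Distinct next characters after "CACGTGAT": C, T.
That node has 2 child edges.

2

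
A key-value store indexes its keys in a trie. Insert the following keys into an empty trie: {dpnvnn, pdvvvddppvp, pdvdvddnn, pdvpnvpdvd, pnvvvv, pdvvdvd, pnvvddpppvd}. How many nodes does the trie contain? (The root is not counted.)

Count nodes per top-level branch (shared prefixes stored once):
  'd'-branch (dpnvnn): 6 nodes
  'p'-branch (pdvdvddnn, pdvpnvpdvd, pdvvdvd, pdvvvddppvp, pnvvddpppvd, pnvvvv): 39 nodes
Sum: 45

45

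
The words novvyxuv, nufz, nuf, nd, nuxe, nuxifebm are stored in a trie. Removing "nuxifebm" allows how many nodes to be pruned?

5

A node on "nuxifebm"'s path can go only if nothing else ends at it or branches off below it.
The suffix "ifebm" (5 nodes) is used only by "nuxifebm"; the node for "nux" still has the child "e", so pruning stops there.
Nodes removed: 5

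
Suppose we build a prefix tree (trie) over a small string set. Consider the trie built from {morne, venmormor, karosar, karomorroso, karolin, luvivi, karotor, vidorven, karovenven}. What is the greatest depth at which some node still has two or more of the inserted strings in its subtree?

4

Look for the deepest trie node that still has at least two words in its subtree.
"karolin" and "karomorroso" agree on "karo" (4 characters) before diverging; nothing deeper is shared.
Longest shared-prefix length: 4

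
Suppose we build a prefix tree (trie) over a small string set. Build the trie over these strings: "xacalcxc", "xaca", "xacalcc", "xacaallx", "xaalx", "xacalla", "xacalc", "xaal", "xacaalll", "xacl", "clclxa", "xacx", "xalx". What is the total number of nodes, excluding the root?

29

Count nodes per top-level branch (shared prefixes stored once):
  'c'-branch (clclxa): 6 nodes
  'x'-branch (xaal, xaalx, xaca, xacaalll, xacaallx, xacalc, xacalcc, xacalcxc, xacalla, xacl, xacx, xalx): 23 nodes
Sum: 29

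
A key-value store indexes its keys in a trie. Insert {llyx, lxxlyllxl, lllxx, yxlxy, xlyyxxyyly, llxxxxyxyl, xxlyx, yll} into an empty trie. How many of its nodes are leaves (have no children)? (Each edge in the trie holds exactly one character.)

A leaf is a node with no children — equivalently, the end of a word that is not a proper prefix of any other stored word.
Those words: "lllxx", "llxxxxyxyl", "llyx", "lxxlyllxl", "xlyyxxyyly", "xxlyx", "yll", "yxlxy"
Leaf count: 8

8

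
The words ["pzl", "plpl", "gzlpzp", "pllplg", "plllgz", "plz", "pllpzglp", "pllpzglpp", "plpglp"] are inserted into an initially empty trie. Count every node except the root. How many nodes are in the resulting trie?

28

Trace insertions, counting only characters that open a new branch:
  "pzl" → 3 new (p, z, l)
  "plpl" → prefix "p" already present; 3 new (l, p, l)
  "gzlpzp" → 6 new (g, z, l, p, z, p)
  "pllplg" → prefix "pl" already present; 4 new (l, p, l, g)
  "plllgz" → prefix "pll" already present; 3 new (l, g, z)
  "plz" → prefix "pl" already present; 1 new (z)
  "pllpzglp" → prefix "pllp" already present; 4 new (z, g, l, p)
  "pllpzglpp" → prefix "pllpzglp" already present; 1 new (p)
  "plpglp" → prefix "plp" already present; 3 new (g, l, p)
Total nodes = 3 + 3 + 6 + 4 + 3 + 1 + 4 + 1 + 3 = 28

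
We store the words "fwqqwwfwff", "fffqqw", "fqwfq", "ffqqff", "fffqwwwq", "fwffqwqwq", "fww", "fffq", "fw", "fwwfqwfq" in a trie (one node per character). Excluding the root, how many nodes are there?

For each word, the new-node count is its length minus the longest prefix already in the trie:
  "fwqqwwfwff" → 10 new (f, w, q, q, w, w, f, w, f, f)
  "fffqqw" → prefix "f" already present; 5 new (f, f, q, q, w)
  "fqwfq" → prefix "f" already present; 4 new (q, w, f, q)
  "ffqqff" → prefix "ff" already present; 4 new (q, q, f, f)
  "fffqwwwq" → prefix "fffq" already present; 4 new (w, w, w, q)
  "fwffqwqwq" → prefix "fw" already present; 7 new (f, f, q, w, q, w, q)
  "fww" → prefix "fw" already present; 1 new (w)
  "fffq" → prefix "fffq" already present; 0 new (none)
  "fw" → prefix "fw" already present; 0 new (none)
  "fwwfqwfq" → prefix "fww" already present; 5 new (f, q, w, f, q)
Total nodes = 10 + 5 + 4 + 4 + 4 + 7 + 1 + 0 + 0 + 5 = 40

40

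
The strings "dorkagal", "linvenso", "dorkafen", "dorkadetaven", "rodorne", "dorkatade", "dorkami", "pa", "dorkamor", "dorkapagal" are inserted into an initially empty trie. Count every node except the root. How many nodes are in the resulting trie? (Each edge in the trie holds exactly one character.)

Count nodes per top-level branch (shared prefixes stored once):
  'd'-branch (dorkadetaven, dorkafen, dorkagal, dorkami, dorkamor, dorkapagal, dorkatade): 31 nodes
  'l'-branch (linvenso): 8 nodes
  'p'-branch (pa): 2 nodes
  'r'-branch (rodorne): 7 nodes
Sum: 48

48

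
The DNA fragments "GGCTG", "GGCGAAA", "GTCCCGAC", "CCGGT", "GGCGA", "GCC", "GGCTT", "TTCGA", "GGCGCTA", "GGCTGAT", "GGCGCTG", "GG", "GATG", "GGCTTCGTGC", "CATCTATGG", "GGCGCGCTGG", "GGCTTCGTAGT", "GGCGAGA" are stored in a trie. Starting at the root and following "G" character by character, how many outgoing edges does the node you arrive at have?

4

Walk "G" from the root, arriving at one node.
Distinct next characters after "G": A, C, G, T.
That node has 4 child edges.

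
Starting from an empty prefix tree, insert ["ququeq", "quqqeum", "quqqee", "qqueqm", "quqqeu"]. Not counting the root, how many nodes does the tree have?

16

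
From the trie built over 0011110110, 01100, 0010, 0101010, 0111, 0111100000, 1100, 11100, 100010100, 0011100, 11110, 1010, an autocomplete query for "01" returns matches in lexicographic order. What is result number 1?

DFS of the "01" subtree visits, in order: "0101010", "01100", "0111", "0111100000"
The 1st is 0101010.

0101010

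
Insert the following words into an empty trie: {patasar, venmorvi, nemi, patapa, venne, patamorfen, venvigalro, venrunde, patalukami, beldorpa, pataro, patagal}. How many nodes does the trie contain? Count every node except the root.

60

Trace insertions, counting only characters that open a new branch:
  "patasar" → 7 new (p, a, t, a, s, a, r)
  "venmorvi" → 8 new (v, e, n, m, o, r, v, i)
  "nemi" → 4 new (n, e, m, i)
  "patapa" → prefix "pata" already present; 2 new (p, a)
  "venne" → prefix "ven" already present; 2 new (n, e)
  "patamorfen" → prefix "pata" already present; 6 new (m, o, r, f, e, n)
  "venvigalro" → prefix "ven" already present; 7 new (v, i, g, a, l, r, o)
  "venrunde" → prefix "ven" already present; 5 new (r, u, n, d, e)
  "patalukami" → prefix "pata" already present; 6 new (l, u, k, a, m, i)
  "beldorpa" → 8 new (b, e, l, d, o, r, p, a)
  "pataro" → prefix "pata" already present; 2 new (r, o)
  "patagal" → prefix "pata" already present; 3 new (g, a, l)
Total nodes = 7 + 8 + 4 + 2 + 2 + 6 + 7 + 5 + 6 + 8 + 2 + 3 = 60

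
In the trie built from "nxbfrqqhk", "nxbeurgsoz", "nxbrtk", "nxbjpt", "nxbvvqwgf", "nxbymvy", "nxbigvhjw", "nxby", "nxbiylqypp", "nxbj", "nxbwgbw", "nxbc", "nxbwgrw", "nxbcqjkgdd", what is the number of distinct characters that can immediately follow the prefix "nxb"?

Walk "nxb" from the root, arriving at one node.
Distinct next characters after "nxb": c, e, f, i, j, r, v, w, y.
That node has 9 child edges.

9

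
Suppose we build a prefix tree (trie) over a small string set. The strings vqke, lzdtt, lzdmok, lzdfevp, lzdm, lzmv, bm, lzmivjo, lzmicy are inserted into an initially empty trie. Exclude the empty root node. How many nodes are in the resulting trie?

Insert word by word; a character creates a node only if that edge doesn't already exist:
  "vqke" → 4 new (v, q, k, e)
  "lzdtt" → 5 new (l, z, d, t, t)
  "lzdmok" → prefix "lzd" already present; 3 new (m, o, k)
  "lzdfevp" → prefix "lzd" already present; 4 new (f, e, v, p)
  "lzdm" → prefix "lzdm" already present; 0 new (none)
  "lzmv" → prefix "lz" already present; 2 new (m, v)
  "bm" → 2 new (b, m)
  "lzmivjo" → prefix "lzm" already present; 4 new (i, v, j, o)
  "lzmicy" → prefix "lzmi" already present; 2 new (c, y)
Total nodes = 4 + 5 + 3 + 4 + 0 + 2 + 2 + 4 + 2 = 26

26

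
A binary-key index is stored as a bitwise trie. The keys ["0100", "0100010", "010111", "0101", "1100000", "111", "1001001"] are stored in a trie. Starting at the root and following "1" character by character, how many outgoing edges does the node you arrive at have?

Walk "1" from the root, arriving at one node.
Distinct next characters after "1": 0, 1.
That node has 2 child edges.

2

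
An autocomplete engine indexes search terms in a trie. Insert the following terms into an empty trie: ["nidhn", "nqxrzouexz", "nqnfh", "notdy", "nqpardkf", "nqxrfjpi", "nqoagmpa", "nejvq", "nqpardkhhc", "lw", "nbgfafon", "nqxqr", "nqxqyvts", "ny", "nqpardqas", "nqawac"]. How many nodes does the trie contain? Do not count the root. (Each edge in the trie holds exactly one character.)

For each word, the new-node count is its length minus the longest prefix already in the trie:
  "nidhn" → 5 new (n, i, d, h, n)
  "nqxrzouexz" → prefix "n" already present; 9 new (q, x, r, z, o, u, e, x, z)
  "nqnfh" → prefix "nq" already present; 3 new (n, f, h)
  "notdy" → prefix "n" already present; 4 new (o, t, d, y)
  "nqpardkf" → prefix "nq" already present; 6 new (p, a, r, d, k, f)
  "nqxrfjpi" → prefix "nqxr" already present; 4 new (f, j, p, i)
  "nqoagmpa" → prefix "nq" already present; 6 new (o, a, g, m, p, a)
  "nejvq" → prefix "n" already present; 4 new (e, j, v, q)
  "nqpardkhhc" → prefix "nqpardk" already present; 3 new (h, h, c)
  "lw" → 2 new (l, w)
  "nbgfafon" → prefix "n" already present; 7 new (b, g, f, a, f, o, n)
  "nqxqr" → prefix "nqx" already present; 2 new (q, r)
  "nqxqyvts" → prefix "nqxq" already present; 4 new (y, v, t, s)
  "ny" → prefix "n" already present; 1 new (y)
  "nqpardqas" → prefix "nqpard" already present; 3 new (q, a, s)
  "nqawac" → prefix "nq" already present; 4 new (a, w, a, c)
Total nodes = 5 + 9 + 3 + 4 + 6 + 4 + 6 + 4 + 3 + 2 + 7 + 2 + 4 + 1 + 3 + 4 = 67

67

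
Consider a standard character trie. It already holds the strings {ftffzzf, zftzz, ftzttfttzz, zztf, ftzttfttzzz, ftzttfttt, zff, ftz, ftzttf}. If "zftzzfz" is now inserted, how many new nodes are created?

The longest prefix of "zftzzfz" already in the trie is "zftzz" (length 5).
So 7 − 5 = 2 new nodes.

2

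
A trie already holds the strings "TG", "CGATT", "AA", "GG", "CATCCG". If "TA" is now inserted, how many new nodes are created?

1

The longest prefix of "TA" already in the trie is "T" (length 1).
New nodes needed: |"TA"| − 1 = 2 − 1 = 1.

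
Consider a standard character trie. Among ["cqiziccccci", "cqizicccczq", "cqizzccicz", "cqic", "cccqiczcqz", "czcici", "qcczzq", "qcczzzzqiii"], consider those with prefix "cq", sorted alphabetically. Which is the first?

DFS of the "cq" subtree visits, in order: "cqic", "cqiziccccci", "cqizicccczq", "cqizzccicz"
The 1st is cqic.

cqic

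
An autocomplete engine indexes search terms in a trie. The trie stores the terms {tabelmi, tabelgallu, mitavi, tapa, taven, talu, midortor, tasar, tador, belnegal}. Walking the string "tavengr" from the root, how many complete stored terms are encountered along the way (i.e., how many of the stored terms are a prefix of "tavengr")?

1

Traverse "tavengr" character by character; count nodes along the way that are marked as word ends.
Prefixes of the query that are stored words: "taven"
Count: 1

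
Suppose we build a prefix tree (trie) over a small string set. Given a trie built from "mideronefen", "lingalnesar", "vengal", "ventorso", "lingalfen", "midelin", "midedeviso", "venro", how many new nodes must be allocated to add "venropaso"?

4

"venro" is already a path in the trie; the remaining "paso" must be added.
New nodes needed: |"venropaso"| − 5 = 9 − 5 = 4.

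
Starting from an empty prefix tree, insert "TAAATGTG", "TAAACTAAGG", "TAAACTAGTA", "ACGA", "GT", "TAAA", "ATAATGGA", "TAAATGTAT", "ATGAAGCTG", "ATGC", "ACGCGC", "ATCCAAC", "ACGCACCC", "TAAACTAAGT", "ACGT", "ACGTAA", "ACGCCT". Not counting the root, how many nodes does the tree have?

58

Insert word by word; a character creates a node only if that edge doesn't already exist:
  "TAAATGTG" → 8 new (T, A, A, A, T, G, T, G)
  "TAAACTAAGG" → prefix "TAAA" already present; 6 new (C, T, A, A, G, G)
  "TAAACTAGTA" → prefix "TAAACTA" already present; 3 new (G, T, A)
  "ACGA" → 4 new (A, C, G, A)
  "GT" → 2 new (G, T)
  "TAAA" → prefix "TAAA" already present; 0 new (none)
  "ATAATGGA" → prefix "A" already present; 7 new (T, A, A, T, G, G, A)
  "TAAATGTAT" → prefix "TAAATGT" already present; 2 new (A, T)
  "ATGAAGCTG" → prefix "AT" already present; 7 new (G, A, A, G, C, T, G)
  "ATGC" → prefix "ATG" already present; 1 new (C)
  "ACGCGC" → prefix "ACG" already present; 3 new (C, G, C)
  "ATCCAAC" → prefix "AT" already present; 5 new (C, C, A, A, C)
  "ACGCACCC" → prefix "ACGC" already present; 4 new (A, C, C, C)
  "TAAACTAAGT" → prefix "TAAACTAAG" already present; 1 new (T)
  "ACGT" → prefix "ACG" already present; 1 new (T)
  "ACGTAA" → prefix "ACGT" already present; 2 new (A, A)
  "ACGCCT" → prefix "ACGC" already present; 2 new (C, T)
Total nodes = 8 + 6 + 3 + 4 + 2 + 0 + 7 + 2 + 7 + 1 + 3 + 5 + 4 + 1 + 1 + 2 + 2 = 58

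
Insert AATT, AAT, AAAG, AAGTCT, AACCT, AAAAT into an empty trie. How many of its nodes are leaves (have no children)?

5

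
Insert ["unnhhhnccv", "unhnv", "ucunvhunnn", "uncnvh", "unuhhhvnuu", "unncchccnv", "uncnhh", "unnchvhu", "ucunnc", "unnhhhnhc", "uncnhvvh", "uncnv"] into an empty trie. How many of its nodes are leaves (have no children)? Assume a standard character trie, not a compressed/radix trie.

Leaves are exactly the stored words that no other stored word extends.
Those words: "ucunnc", "ucunvhunnn", "uncnhh", "uncnhvvh", "uncnvh", "unhnv", "unncchccnv", "unnchvhu", "unnhhhnccv", "unnhhhnhc", "unuhhhvnuu"
Leaf count: 11

11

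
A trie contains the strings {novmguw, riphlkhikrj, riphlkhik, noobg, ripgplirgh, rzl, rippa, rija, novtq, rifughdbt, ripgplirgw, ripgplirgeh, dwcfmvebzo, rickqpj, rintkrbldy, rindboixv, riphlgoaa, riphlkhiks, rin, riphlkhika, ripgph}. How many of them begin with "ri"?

Traverse to the node for "ri", then collect every word in that subtree.
Matches: "rickqpj", "rifughdbt", "rija", "rin", "rindboixv", "rintkrbldy", "ripgph", "ripgplirgeh", "ripgplirgh", "ripgplirgw", "riphlgoaa", "riphlkhik", "riphlkhika", "riphlkhikrj", "riphlkhiks", "rippa"
Count: 16

16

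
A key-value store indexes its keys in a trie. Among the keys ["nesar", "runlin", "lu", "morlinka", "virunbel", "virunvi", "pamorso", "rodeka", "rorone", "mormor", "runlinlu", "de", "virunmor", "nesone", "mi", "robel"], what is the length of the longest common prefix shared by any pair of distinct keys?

Look for the deepest trie node that still has at least two words in its subtree.
"runlin" and "runlinlu" agree on "runlin" (6 characters) before diverging; nothing deeper is shared.
Longest shared-prefix length: 6

6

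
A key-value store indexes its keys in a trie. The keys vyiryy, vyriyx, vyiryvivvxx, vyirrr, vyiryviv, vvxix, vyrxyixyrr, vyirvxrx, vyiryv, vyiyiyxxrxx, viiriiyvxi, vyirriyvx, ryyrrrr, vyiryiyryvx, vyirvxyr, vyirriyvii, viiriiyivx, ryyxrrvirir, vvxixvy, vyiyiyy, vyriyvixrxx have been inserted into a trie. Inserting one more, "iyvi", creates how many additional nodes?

4

Nothing in the trie begins with "i"; the whole of "iyvi" is new.
4 − 0 = 4 new nodes.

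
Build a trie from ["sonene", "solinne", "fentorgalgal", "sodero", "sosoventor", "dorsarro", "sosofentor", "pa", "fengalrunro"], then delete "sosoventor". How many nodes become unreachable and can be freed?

6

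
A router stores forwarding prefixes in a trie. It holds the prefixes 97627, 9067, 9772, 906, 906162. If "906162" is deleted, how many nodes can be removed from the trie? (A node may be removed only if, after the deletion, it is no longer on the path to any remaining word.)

3

After clearing the end-marker at "906162", prune upward until reaching a node still needed by another word.
The suffix "162" (3 nodes) is used only by "906162"; the node for "906" still has the child "7", so pruning stops there.
Nodes removed: 3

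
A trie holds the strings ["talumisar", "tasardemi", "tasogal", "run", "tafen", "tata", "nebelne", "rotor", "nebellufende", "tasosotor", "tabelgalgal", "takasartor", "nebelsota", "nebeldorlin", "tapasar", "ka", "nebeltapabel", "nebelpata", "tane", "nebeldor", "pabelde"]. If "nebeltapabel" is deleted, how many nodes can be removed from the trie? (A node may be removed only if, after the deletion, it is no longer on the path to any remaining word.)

A node on "nebeltapabel"'s path can go only if nothing else ends at it or branches off below it.
The suffix "tapabel" (7 nodes) is used only by "nebeltapabel"; the node for "nebel" still has the child "n", so pruning stops there.
Nodes removed: 7

7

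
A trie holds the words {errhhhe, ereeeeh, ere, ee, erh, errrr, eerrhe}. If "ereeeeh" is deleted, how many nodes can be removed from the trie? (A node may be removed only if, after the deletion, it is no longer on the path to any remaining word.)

4

Walk "ereeeeh" from the leaf back toward the root, removing each node that no remaining word uses.
The suffix "eeeh" (4 nodes) is used only by "ereeeeh"; "ere" is itself a stored word, so pruning stops there.
Nodes removed: 4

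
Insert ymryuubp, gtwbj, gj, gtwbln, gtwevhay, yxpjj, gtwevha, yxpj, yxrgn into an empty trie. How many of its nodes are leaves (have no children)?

7

Leaves are exactly the stored words that no other stored word extends.
Those words: "gj", "gtwbj", "gtwbln", "gtwevhay", "ymryuubp", "yxpjj", "yxrgn"
Leaf count: 7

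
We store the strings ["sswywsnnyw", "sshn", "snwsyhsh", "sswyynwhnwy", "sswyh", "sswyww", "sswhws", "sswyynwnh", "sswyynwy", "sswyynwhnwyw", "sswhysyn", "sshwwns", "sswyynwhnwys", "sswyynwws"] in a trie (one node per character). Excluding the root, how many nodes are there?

46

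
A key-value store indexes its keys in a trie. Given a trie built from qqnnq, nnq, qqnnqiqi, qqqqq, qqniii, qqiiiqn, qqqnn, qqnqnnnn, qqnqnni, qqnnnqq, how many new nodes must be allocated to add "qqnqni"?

Walking "qqnqni" from the root, the first 5 characters ("qqnqn") follow existing edges; "i" is the first miss.
So 6 − 5 = 1 new nodes.

1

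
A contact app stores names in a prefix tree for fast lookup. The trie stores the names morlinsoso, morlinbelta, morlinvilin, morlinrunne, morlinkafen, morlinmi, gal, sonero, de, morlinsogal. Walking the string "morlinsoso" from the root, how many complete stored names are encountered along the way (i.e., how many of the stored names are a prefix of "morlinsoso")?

1

Walk "morlinsoso" from the root; an end-of-word marker is hit whenever a stored word is a prefix of "morlinsoso".
Prefixes of the query that are stored words: "morlinsoso"
Count: 1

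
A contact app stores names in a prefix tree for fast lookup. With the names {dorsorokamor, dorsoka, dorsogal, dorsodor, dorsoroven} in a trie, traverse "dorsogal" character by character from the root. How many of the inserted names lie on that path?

Walk "dorsogal" from the root; an end-of-word marker is hit whenever a stored word is a prefix of "dorsogal".
Prefixes of the query that are stored words: "dorsogal"
Count: 1

1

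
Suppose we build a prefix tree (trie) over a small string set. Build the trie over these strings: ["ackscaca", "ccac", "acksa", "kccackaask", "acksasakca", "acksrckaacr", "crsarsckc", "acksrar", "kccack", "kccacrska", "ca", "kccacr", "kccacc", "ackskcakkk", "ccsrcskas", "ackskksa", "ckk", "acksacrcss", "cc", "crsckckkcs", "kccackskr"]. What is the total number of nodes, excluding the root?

84

Count nodes per top-level branch (shared prefixes stored once):
  'a'-branch (acksa, acksacrcss, acksasakca, ackscaca, ackskcakkk, ackskksa, acksrar, acksrckaacr): 37 nodes
  'c'-branch (ca, cc, ccac, ccsrcskas, ckk, crsarsckc, crsckckkcs): 29 nodes
  'k'-branch (kccacc, kccack, kccackaask, kccackskr, kccacr, kccacrska): 18 nodes
Sum: 84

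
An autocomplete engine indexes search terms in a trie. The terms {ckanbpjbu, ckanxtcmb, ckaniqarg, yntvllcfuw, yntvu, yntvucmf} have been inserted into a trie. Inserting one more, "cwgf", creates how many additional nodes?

3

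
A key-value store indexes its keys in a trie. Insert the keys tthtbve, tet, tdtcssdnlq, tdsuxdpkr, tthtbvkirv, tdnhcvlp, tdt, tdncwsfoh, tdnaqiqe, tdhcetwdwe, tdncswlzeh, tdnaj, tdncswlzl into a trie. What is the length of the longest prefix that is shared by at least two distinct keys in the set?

8

Look for the deepest trie node that still has at least two words in its subtree.
e.g. "tdncswlzeh" and "tdncswlzl" share the prefix "tdncswlz" of length 8; no pair shares a longer one.
Longest shared-prefix length: 8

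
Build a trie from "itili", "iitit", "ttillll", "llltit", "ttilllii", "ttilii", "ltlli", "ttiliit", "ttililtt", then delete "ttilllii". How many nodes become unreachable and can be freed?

2

A node on "ttilllii"'s path can go only if nothing else ends at it or branches off below it.
The suffix "ii" (2 nodes) is used only by "ttilllii"; the node for "ttilll" still has the child "l", so pruning stops there.
Nodes removed: 2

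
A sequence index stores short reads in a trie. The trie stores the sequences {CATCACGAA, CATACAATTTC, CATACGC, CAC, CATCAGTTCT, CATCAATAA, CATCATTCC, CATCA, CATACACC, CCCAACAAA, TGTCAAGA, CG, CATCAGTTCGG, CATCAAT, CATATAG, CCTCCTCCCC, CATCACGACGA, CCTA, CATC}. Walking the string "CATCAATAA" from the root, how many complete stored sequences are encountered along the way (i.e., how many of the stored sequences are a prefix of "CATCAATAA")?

Walk "CATCAATAA" from the root; an end-of-word marker is hit whenever a stored word is a prefix of "CATCAATAA".
Prefixes of the query that are stored words: "CATC", "CATCA", "CATCAAT", "CATCAATAA"
Count: 4

4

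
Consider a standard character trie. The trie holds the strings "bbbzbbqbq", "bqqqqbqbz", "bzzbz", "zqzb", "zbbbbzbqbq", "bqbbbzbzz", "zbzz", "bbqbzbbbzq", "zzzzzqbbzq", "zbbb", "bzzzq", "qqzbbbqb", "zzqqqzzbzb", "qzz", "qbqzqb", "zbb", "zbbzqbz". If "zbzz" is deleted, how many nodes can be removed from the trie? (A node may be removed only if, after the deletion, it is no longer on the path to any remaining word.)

2

After clearing the end-marker at "zbzz", prune upward until reaching a node still needed by another word.
The suffix "zz" (2 nodes) is used only by "zbzz"; the node for "zb" still has the child "b", so pruning stops there.
Nodes removed: 2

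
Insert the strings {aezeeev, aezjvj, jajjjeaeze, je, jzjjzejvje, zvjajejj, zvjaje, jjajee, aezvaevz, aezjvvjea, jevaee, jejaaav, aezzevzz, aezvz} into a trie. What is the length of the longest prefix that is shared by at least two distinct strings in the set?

6

The deepest shared node is where two words last agree before diverging.
e.g. "zvjaje" and "zvjajejj" share the prefix "zvjaje" of length 6; no pair shares a longer one.
Longest shared-prefix length: 6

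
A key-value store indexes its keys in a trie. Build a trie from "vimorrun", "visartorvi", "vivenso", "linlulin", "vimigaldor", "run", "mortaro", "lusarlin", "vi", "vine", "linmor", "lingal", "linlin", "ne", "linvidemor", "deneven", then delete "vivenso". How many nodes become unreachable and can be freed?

5

Walk "vivenso" from the leaf back toward the root, removing each node that no remaining word uses.
The suffix "venso" (5 nodes) is used only by "vivenso"; the node for "vi" still has the child "m", so pruning stops there.
Nodes removed: 5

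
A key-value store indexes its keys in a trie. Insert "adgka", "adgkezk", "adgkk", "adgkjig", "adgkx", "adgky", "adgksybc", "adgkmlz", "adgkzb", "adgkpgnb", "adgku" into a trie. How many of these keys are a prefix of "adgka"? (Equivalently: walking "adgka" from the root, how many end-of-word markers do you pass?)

Walk "adgka" from the root; an end-of-word marker is hit whenever a stored word is a prefix of "adgka".
Prefixes of the query that are stored words: "adgka"
Count: 1

1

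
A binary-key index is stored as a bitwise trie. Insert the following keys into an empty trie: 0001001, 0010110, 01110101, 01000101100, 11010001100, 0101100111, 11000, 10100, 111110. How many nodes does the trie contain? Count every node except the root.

Insert word by word; a character creates a node only if that edge doesn't already exist:
  "0001001" → 7 new (0, 0, 0, 1, 0, 0, 1)
  "0010110" → prefix "00" already present; 5 new (1, 0, 1, 1, 0)
  "01110101" → prefix "0" already present; 7 new (1, 1, 1, 0, 1, 0, 1)
  "01000101100" → prefix "01" already present; 9 new (0, 0, 0, 1, 0, 1, 1, 0, 0)
  "11010001100" → 11 new (1, 1, 0, 1, 0, 0, 0, 1, 1, 0, 0)
  "0101100111" → prefix "010" already present; 7 new (1, 1, 0, 0, 1, 1, 1)
  "11000" → prefix "110" already present; 2 new (0, 0)
  "10100" → prefix "1" already present; 4 new (0, 1, 0, 0)
  "111110" → prefix "11" already present; 4 new (1, 1, 1, 0)
Total nodes = 7 + 5 + 7 + 9 + 11 + 7 + 2 + 4 + 4 = 56

56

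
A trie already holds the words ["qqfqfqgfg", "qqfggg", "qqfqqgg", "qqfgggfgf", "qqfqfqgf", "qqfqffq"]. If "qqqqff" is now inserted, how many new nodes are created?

4

The longest prefix of "qqqqff" already in the trie is "qq" (length 2).
Each of the 4 remaining characters creates one node.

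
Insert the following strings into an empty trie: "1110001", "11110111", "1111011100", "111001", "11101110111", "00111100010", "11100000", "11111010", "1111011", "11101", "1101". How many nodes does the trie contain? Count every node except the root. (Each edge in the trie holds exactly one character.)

For each word, the new-node count is its length minus the longest prefix already in the trie:
  "1110001" → 7 new (1, 1, 1, 0, 0, 0, 1)
  "11110111" → prefix "111" already present; 5 new (1, 0, 1, 1, 1)
  "1111011100" → prefix "11110111" already present; 2 new (0, 0)
  "111001" → prefix "11100" already present; 1 new (1)
  "11101110111" → prefix "1110" already present; 7 new (1, 1, 1, 0, 1, 1, 1)
  "00111100010" → 11 new (0, 0, 1, 1, 1, 1, 0, 0, 0, 1, 0)
  "11100000" → prefix "111000" already present; 2 new (0, 0)
  "11111010" → prefix "1111" already present; 4 new (1, 0, 1, 0)
  "1111011" → prefix "1111011" already present; 0 new (none)
  "11101" → prefix "11101" already present; 0 new (none)
  "1101" → prefix "11" already present; 2 new (0, 1)
Total nodes = 7 + 5 + 2 + 1 + 7 + 11 + 2 + 4 + 0 + 0 + 2 = 41

41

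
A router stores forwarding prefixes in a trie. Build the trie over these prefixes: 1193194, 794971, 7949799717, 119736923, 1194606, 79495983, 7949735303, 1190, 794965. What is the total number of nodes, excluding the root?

Insert word by word; a character creates a node only if that edge doesn't already exist:
  "1193194" → 7 new (1, 1, 9, 3, 1, 9, 4)
  "794971" → 6 new (7, 9, 4, 9, 7, 1)
  "7949799717" → prefix "79497" already present; 5 new (9, 9, 7, 1, 7)
  "119736923" → prefix "119" already present; 6 new (7, 3, 6, 9, 2, 3)
  "1194606" → prefix "119" already present; 4 new (4, 6, 0, 6)
  "79495983" → prefix "7949" already present; 4 new (5, 9, 8, 3)
  "7949735303" → prefix "79497" already present; 5 new (3, 5, 3, 0, 3)
  "1190" → prefix "119" already present; 1 new (0)
  "794965" → prefix "7949" already present; 2 new (6, 5)
Total nodes = 7 + 6 + 5 + 6 + 4 + 4 + 5 + 1 + 2 = 40

40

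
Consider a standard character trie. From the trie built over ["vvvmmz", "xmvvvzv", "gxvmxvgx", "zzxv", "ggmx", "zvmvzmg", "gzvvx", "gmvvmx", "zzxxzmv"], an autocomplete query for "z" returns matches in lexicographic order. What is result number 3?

Filter for "z…" and sort: "zvmvzmg", "zzxv", "zzxxzmv"
Position 3: zzxxzmv

zzxxzmv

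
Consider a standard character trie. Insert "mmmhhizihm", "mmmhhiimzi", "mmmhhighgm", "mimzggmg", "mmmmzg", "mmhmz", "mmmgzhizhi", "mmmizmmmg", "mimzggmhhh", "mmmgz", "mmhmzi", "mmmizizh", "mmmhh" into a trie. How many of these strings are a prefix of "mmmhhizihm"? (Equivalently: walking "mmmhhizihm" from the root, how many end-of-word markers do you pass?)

2

Check each prefix of "mmmhhizihm" against the stored set — each match is an end-marker on the path.
Prefixes of the query that are stored words: "mmmhh", "mmmhhizihm"
Count: 2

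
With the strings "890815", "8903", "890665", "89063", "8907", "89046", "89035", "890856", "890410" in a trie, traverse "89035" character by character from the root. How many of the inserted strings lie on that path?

2

Traverse "89035" character by character; count nodes along the way that are marked as word ends.
Prefixes of the query that are stored words: "8903", "89035"
Count: 2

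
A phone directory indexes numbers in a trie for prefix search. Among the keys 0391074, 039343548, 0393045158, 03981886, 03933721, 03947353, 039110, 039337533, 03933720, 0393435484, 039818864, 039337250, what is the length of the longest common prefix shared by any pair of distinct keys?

Equivalently: take the maximum, over all pairs, of their longest common prefix length.
"039343548" and "0393435484" agree on "039343548" (9 characters) before diverging; nothing deeper is shared.
Longest shared-prefix length: 9

9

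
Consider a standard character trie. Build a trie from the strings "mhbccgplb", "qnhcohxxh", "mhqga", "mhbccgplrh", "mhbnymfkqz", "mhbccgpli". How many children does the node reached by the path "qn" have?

The children of the "qn" node are the distinct next characters among strings starting with "qn".
Distinct next characters after "qn": h.
That node has 1 child edge.

1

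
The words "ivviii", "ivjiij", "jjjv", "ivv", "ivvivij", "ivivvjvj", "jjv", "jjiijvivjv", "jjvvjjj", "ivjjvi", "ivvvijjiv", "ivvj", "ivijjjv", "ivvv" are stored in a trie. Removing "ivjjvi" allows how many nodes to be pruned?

3

After clearing the end-marker at "ivjjvi", prune upward until reaching a node still needed by another word.
The suffix "jvi" (3 nodes) is used only by "ivjjvi"; the node for "ivj" still has the child "i", so pruning stops there.
Nodes removed: 3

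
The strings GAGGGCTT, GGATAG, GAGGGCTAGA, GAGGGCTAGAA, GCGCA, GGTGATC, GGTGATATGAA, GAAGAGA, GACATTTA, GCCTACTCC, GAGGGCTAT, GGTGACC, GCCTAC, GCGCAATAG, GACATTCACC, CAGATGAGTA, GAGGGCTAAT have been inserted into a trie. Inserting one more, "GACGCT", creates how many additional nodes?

Walking "GACGCT" from the root, the first 3 characters ("GAC") follow existing edges; "G" is the first miss.
Each of the 3 remaining characters creates one node.

3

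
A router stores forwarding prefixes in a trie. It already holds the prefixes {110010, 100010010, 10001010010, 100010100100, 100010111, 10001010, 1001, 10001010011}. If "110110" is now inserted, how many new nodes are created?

3

The longest prefix of "110110" already in the trie is "110" (length 3).
So 6 − 3 = 3 new nodes.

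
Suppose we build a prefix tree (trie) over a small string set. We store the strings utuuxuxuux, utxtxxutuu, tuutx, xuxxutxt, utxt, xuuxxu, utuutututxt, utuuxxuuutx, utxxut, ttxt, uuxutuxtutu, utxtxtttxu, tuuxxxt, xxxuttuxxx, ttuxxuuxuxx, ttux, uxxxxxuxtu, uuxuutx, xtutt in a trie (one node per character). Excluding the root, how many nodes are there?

107

Insert word by word; a character creates a node only if that edge doesn't already exist:
  "utuuxuxuux" → 10 new (u, t, u, u, x, u, x, u, u, x)
  "utxtxxutuu" → prefix "ut" already present; 8 new (x, t, x, x, u, t, u, u)
  "tuutx" → 5 new (t, u, u, t, x)
  "xuxxutxt" → 8 new (x, u, x, x, u, t, x, t)
  "utxt" → prefix "utxt" already present; 0 new (none)
  "xuuxxu" → prefix "xu" already present; 4 new (u, x, x, u)
  "utuutututxt" → prefix "utuu" already present; 7 new (t, u, t, u, t, x, t)
  "utuuxxuuutx" → prefix "utuux" already present; 6 new (x, u, u, u, t, x)
  "utxxut" → prefix "utx" already present; 3 new (x, u, t)
  "ttxt" → prefix "t" already present; 3 new (t, x, t)
  "uuxutuxtutu" → prefix "u" already present; 10 new (u, x, u, t, u, x, t, u, t, u)
  "utxtxtttxu" → prefix "utxtx" already present; 5 new (t, t, t, x, u)
  "tuuxxxt" → prefix "tuu" already present; 4 new (x, x, x, t)
  "xxxuttuxxx" → prefix "x" already present; 9 new (x, x, u, t, t, u, x, x, x)
  "ttuxxuuxuxx" → prefix "tt" already present; 9 new (u, x, x, u, u, x, u, x, x)
  "ttux" → prefix "ttux" already present; 0 new (none)
  "uxxxxxuxtu" → prefix "u" already present; 9 new (x, x, x, x, x, u, x, t, u)
  "uuxuutx" → prefix "uuxu" already present; 3 new (u, t, x)
  "xtutt" → prefix "x" already present; 4 new (t, u, t, t)
Total nodes = 10 + 8 + 5 + 8 + 0 + 4 + 7 + 6 + 3 + 3 + 10 + 5 + 4 + 9 + 9 + 0 + 9 + 3 + 4 = 107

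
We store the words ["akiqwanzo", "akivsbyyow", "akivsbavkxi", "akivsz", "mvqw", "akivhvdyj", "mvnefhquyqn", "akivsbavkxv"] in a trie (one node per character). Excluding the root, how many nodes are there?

41

Insert word by word; a character creates a node only if that edge doesn't already exist:
  "akiqwanzo" → 9 new (a, k, i, q, w, a, n, z, o)
  "akivsbyyow" → prefix "aki" already present; 7 new (v, s, b, y, y, o, w)
  "akivsbavkxi" → prefix "akivsb" already present; 5 new (a, v, k, x, i)
  "akivsz" → prefix "akivs" already present; 1 new (z)
  "mvqw" → 4 new (m, v, q, w)
  "akivhvdyj" → prefix "akiv" already present; 5 new (h, v, d, y, j)
  "mvnefhquyqn" → prefix "mv" already present; 9 new (n, e, f, h, q, u, y, q, n)
  "akivsbavkxv" → prefix "akivsbavkx" already present; 1 new (v)
Total nodes = 9 + 7 + 5 + 1 + 4 + 5 + 9 + 1 = 41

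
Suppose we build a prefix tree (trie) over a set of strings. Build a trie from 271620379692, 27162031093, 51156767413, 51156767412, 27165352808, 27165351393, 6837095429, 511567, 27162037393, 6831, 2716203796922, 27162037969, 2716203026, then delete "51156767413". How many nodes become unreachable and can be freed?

1

After clearing the end-marker at "51156767413", prune upward until reaching a node still needed by another word.
The suffix "3" (1 node) is used only by "51156767413"; the node for "5115676741" still has the child "2", so pruning stops there.
Nodes removed: 1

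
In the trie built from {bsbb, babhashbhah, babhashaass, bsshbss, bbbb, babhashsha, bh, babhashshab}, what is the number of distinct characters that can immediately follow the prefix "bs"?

The children of the "bs" node are the distinct next characters among strings starting with "bs".
Distinct next characters after "bs": b, s.
That node has 2 child edges.

2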